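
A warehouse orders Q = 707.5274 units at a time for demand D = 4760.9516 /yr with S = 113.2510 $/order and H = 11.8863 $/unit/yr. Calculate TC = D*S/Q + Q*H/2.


Ordering cost = D*S/Q = 762.0659
Holding cost = Q*H/2 = 4204.9415
TC = 762.0659 + 4204.9415 = 4967.0074

4967.0074 $/yr


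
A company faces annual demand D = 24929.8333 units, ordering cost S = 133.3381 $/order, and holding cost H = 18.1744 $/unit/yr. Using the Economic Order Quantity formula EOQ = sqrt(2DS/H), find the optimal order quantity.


2*D*S = 2 * 24929.8333 * 133.3381 = 6648193.2111
2*D*S/H = 365799.8730
EOQ = sqrt(365799.8730) = 604.8139

604.8139 units


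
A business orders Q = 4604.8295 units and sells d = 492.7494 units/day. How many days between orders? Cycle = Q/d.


Cycle = 4604.8295 / 492.7494 = 9.3452

9.3452 days


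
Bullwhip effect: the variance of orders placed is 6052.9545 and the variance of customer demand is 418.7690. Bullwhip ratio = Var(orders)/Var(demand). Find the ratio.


BW = 6052.9545 / 418.7690 = 14.4542

14.4542


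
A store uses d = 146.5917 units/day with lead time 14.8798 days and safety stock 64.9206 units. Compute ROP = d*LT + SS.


d*LT = 146.5917 * 14.8798 = 2181.2552
ROP = 2181.2552 + 64.9206 = 2246.1758

2246.1758 units


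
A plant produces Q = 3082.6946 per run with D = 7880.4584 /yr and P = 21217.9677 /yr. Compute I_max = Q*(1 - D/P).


D/P = 0.3714
1 - D/P = 0.6286
I_max = 3082.6946 * 0.6286 = 1937.7665

1937.7665 units


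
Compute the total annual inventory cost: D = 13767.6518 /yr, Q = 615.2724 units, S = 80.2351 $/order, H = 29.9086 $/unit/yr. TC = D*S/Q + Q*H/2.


Ordering cost = D*S/Q = 1795.3819
Holding cost = Q*H/2 = 9200.9681
TC = 1795.3819 + 9200.9681 = 10996.3499

10996.3499 $/yr


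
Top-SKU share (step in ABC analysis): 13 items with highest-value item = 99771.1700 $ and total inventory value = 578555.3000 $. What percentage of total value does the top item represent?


Top item = 99771.1700
Total = 578555.3000
Percentage = 99771.1700 / 578555.3000 * 100 = 17.2449

17.2449%


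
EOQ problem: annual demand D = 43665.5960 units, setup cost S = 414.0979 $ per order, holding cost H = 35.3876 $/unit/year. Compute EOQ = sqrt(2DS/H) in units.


2*D*S = 2 * 43665.5960 * 414.0979 = 36163663.2117
2*D*S/H = 1021930.3714
EOQ = sqrt(1021930.3714) = 1010.9057

1010.9057 units


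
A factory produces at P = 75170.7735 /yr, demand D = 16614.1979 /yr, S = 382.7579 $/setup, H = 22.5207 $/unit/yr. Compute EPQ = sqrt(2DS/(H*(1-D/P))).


1 - D/P = 1 - 0.2210 = 0.7790
H*(1-D/P) = 17.5432
2DS = 12718430.9968
EPQ = sqrt(724978.2886) = 851.4566

851.4566 units


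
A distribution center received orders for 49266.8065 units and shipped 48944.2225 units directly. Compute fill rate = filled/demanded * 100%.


FR = 48944.2225 / 49266.8065 * 100 = 99.3452

99.3452%


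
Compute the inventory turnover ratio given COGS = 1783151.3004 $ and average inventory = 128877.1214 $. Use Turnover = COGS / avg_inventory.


Turnover = 1783151.3004 / 128877.1214 = 13.8361

13.8361


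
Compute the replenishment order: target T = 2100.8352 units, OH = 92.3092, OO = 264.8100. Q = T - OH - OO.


Inventory position = OH + OO = 92.3092 + 264.8100 = 357.1192
Q = 2100.8352 - 357.1192 = 1743.7160

1743.7160 units


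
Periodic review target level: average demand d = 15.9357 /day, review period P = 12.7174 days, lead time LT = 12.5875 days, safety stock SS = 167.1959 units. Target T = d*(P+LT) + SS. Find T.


P + LT = 25.3049
d*(P+LT) = 15.9357 * 25.3049 = 403.2513
T = 403.2513 + 167.1959 = 570.4472

570.4472 units


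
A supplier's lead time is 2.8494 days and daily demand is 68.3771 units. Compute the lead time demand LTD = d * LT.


LTD = 68.3771 * 2.8494 = 194.8337

194.8337 units


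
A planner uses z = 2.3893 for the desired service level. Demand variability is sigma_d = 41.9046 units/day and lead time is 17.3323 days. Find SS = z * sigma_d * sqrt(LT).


sqrt(LT) = sqrt(17.3323) = 4.1632
SS = 2.3893 * 41.9046 * 4.1632 = 416.8315

416.8315 units


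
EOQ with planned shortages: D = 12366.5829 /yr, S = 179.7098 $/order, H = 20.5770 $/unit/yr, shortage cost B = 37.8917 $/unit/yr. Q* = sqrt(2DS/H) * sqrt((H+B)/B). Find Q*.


sqrt(2DS/H) = 464.7664
sqrt((H+B)/B) = 1.2422
Q* = 464.7664 * 1.2422 = 577.3303

577.3303 units


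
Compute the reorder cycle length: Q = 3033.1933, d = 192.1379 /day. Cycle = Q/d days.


Cycle = 3033.1933 / 192.1379 = 15.7865

15.7865 days


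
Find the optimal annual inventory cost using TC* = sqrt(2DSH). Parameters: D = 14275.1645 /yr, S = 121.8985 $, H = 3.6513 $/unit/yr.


2*D*S*H = 12707408.6355
TC* = sqrt(12707408.6355) = 3564.7452

3564.7452 $/yr


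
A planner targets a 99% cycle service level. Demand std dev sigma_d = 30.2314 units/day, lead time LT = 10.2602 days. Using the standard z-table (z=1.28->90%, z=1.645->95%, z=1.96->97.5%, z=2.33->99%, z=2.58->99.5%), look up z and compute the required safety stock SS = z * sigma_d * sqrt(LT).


From the table, SL = 99% corresponds to z = 2.33
sqrt(LT) = sqrt(10.2602) = 3.2032
SS = 2.33 * 30.2314 * 3.2032 = 225.6275

225.6275 units


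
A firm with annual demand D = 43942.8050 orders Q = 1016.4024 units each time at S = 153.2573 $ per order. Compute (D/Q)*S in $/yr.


Number of orders = D/Q = 43.2337
Cost = 43.2337 * 153.2573 = 6625.8754

6625.8754 $/yr


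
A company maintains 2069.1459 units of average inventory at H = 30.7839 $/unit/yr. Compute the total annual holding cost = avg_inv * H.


Cost = 2069.1459 * 30.7839 = 63696.3805

63696.3805 $/yr


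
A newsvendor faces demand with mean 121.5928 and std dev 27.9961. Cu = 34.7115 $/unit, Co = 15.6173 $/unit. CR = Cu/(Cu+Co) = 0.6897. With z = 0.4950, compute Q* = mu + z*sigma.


CR = Cu/(Cu+Co) = 34.7115/(34.7115+15.6173) = 0.6897
z = 0.4950
Q* = 121.5928 + 0.4950 * 27.9961 = 135.4509

135.4509 units


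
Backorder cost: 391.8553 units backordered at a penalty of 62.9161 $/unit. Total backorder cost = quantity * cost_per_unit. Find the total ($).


Total = 391.8553 * 62.9161 = 24654.0072

24654.0072 $


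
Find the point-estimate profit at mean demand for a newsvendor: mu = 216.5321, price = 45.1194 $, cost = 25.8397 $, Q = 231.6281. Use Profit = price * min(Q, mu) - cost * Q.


Sales at mu = min(231.6281, 216.5321) = 216.5321
Revenue = 45.1194 * 216.5321 = 9769.7984
Total cost = 25.8397 * 231.6281 = 5985.2006
Profit = 9769.7984 - 5985.2006 = 3784.5978

3784.5978 $


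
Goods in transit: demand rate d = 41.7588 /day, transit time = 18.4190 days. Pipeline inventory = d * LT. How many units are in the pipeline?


Pipeline = 41.7588 * 18.4190 = 769.1553

769.1553 units


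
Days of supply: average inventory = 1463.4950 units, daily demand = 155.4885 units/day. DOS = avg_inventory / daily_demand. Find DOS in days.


DOS = 1463.4950 / 155.4885 = 9.4122

9.4122 days


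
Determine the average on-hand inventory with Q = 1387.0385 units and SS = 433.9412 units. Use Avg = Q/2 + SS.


Q/2 = 693.5193
Avg = 693.5193 + 433.9412 = 1127.4605

1127.4605 units


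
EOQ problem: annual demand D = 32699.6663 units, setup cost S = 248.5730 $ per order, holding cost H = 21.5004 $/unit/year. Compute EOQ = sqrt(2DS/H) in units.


2*D*S = 2 * 32699.6663 * 248.5730 = 16256508.3024
2*D*S/H = 756102.5982
EOQ = sqrt(756102.5982) = 869.5416

869.5416 units


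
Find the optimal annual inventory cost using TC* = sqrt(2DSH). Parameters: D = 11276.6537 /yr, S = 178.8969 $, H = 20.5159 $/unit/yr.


2*D*S*H = 82775845.9582
TC* = sqrt(82775845.9582) = 9098.1232

9098.1232 $/yr


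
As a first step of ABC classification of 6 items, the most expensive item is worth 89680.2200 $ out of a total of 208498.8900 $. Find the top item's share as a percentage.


Top item = 89680.2200
Total = 208498.8900
Percentage = 89680.2200 / 208498.8900 * 100 = 43.0123

43.0123%


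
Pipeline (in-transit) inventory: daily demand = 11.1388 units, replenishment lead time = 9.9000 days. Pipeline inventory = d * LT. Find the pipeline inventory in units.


Pipeline = 11.1388 * 9.9000 = 110.2741

110.2741 units


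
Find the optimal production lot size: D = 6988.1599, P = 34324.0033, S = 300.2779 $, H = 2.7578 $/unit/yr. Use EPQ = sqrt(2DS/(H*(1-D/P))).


1 - D/P = 1 - 0.2036 = 0.7964
H*(1-D/P) = 2.1963
2DS = 4196779.9593
EPQ = sqrt(1910816.0889) = 1382.3227

1382.3227 units


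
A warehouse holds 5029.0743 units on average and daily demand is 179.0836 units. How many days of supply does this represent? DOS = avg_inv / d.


DOS = 5029.0743 / 179.0836 = 28.0823

28.0823 days


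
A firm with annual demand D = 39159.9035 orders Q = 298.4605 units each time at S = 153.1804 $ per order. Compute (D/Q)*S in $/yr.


Number of orders = D/Q = 131.2063
Cost = 131.2063 * 153.1804 = 20098.2364

20098.2364 $/yr


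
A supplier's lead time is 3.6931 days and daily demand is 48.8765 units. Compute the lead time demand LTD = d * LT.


LTD = 48.8765 * 3.6931 = 180.5058

180.5058 units


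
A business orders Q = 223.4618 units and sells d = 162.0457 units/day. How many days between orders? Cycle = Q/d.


Cycle = 223.4618 / 162.0457 = 1.3790

1.3790 days


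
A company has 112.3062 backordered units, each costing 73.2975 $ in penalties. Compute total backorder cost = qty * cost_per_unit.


Total = 112.3062 * 73.2975 = 8231.7637

8231.7637 $


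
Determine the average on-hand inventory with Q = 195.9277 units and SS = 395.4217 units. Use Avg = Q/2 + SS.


Q/2 = 97.9638
Avg = 97.9638 + 395.4217 = 493.3855

493.3855 units


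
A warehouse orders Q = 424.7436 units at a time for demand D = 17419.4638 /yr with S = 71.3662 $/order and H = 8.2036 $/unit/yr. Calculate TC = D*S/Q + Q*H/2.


Ordering cost = D*S/Q = 2926.8503
Holding cost = Q*H/2 = 1742.2133
TC = 2926.8503 + 1742.2133 = 4669.0636

4669.0636 $/yr


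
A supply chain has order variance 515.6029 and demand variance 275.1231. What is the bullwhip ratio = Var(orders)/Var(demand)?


BW = 515.6029 / 275.1231 = 1.8741

1.8741


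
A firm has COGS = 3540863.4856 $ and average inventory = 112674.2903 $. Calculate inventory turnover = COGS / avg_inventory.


Turnover = 3540863.4856 / 112674.2903 = 31.4257

31.4257


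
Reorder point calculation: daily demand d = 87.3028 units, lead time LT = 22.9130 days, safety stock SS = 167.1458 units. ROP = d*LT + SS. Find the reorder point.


d*LT = 87.3028 * 22.9130 = 2000.3691
ROP = 2000.3691 + 167.1458 = 2167.5149

2167.5149 units


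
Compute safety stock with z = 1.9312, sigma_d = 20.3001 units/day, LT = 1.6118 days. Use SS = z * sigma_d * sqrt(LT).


sqrt(LT) = sqrt(1.6118) = 1.2696
SS = 1.9312 * 20.3001 * 1.2696 = 49.7715

49.7715 units


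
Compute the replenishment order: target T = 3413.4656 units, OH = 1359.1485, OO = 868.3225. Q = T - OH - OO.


Inventory position = OH + OO = 1359.1485 + 868.3225 = 2227.4710
Q = 3413.4656 - 2227.4710 = 1185.9946

1185.9946 units


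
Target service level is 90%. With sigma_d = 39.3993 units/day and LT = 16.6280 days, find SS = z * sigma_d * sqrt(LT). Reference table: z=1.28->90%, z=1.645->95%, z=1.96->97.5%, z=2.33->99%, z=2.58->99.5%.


From the table, SL = 90% corresponds to z = 1.28
sqrt(LT) = sqrt(16.6280) = 4.0777
SS = 1.28 * 39.3993 * 4.0777 = 205.6452

205.6452 units


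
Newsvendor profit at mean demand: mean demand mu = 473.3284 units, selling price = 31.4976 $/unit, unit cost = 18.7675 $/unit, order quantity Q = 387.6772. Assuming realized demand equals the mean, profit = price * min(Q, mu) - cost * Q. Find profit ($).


Sales at mu = min(387.6772, 473.3284) = 387.6772
Revenue = 31.4976 * 387.6772 = 12210.9014
Total cost = 18.7675 * 387.6772 = 7275.7319
Profit = 12210.9014 - 7275.7319 = 4935.1695

4935.1695 $


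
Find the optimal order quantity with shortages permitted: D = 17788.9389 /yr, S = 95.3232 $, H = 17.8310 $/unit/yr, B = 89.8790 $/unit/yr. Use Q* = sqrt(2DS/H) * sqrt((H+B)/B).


sqrt(2DS/H) = 436.1155
sqrt((H+B)/B) = 1.0947
Q* = 436.1155 * 1.0947 = 477.4197

477.4197 units


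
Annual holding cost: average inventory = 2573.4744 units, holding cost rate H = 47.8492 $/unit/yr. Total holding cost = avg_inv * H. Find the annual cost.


Cost = 2573.4744 * 47.8492 = 123138.6913

123138.6913 $/yr


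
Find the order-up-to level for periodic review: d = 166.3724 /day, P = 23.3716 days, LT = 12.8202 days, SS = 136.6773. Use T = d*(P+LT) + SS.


P + LT = 36.1918
d*(P+LT) = 166.3724 * 36.1918 = 6021.3166
T = 6021.3166 + 136.6773 = 6157.9939

6157.9939 units


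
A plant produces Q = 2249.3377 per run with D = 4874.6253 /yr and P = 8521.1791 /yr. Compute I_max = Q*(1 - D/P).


D/P = 0.5721
1 - D/P = 0.4279
I_max = 2249.3377 * 0.4279 = 962.5817

962.5817 units


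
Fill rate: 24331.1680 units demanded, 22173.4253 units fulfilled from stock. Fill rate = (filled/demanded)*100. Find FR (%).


FR = 22173.4253 / 24331.1680 * 100 = 91.1318

91.1318%


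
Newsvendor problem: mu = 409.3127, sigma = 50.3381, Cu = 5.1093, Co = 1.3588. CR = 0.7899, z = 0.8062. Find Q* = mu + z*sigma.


CR = Cu/(Cu+Co) = 5.1093/(5.1093+1.3588) = 0.7899
z = 0.8062
Q* = 409.3127 + 0.8062 * 50.3381 = 449.8953

449.8953 units


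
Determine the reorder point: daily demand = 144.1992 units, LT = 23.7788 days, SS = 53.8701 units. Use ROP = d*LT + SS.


d*LT = 144.1992 * 23.7788 = 3428.8839
ROP = 3428.8839 + 53.8701 = 3482.7540

3482.7540 units


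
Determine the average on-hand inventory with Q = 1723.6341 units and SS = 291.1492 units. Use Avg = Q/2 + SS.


Q/2 = 861.8170
Avg = 861.8170 + 291.1492 = 1152.9662

1152.9662 units


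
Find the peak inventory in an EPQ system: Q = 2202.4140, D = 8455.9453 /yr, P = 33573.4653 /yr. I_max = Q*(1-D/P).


D/P = 0.2519
1 - D/P = 0.7481
I_max = 2202.4140 * 0.7481 = 1647.7053

1647.7053 units


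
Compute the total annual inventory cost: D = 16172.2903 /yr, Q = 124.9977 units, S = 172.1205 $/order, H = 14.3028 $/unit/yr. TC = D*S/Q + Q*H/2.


Ordering cost = D*S/Q = 22269.0713
Holding cost = Q*H/2 = 893.9086
TC = 22269.0713 + 893.9086 = 23162.9798

23162.9798 $/yr


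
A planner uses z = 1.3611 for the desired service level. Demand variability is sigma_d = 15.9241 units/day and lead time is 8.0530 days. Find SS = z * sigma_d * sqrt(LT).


sqrt(LT) = sqrt(8.0530) = 2.8378
SS = 1.3611 * 15.9241 * 2.8378 = 61.5069

61.5069 units


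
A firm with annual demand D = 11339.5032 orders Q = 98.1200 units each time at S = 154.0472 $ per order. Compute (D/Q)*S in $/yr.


Number of orders = D/Q = 115.5677
Cost = 115.5677 * 154.0472 = 17802.8813

17802.8813 $/yr


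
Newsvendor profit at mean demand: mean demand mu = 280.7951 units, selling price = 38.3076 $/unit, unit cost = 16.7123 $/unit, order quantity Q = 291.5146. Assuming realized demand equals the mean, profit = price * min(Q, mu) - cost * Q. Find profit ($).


Sales at mu = min(291.5146, 280.7951) = 280.7951
Revenue = 38.3076 * 280.7951 = 10756.5864
Total cost = 16.7123 * 291.5146 = 4871.8794
Profit = 10756.5864 - 4871.8794 = 5884.7069

5884.7069 $


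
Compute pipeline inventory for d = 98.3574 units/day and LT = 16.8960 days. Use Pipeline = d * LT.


Pipeline = 98.3574 * 16.8960 = 1661.8466

1661.8466 units


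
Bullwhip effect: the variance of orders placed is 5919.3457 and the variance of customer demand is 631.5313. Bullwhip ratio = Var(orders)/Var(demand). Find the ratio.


BW = 5919.3457 / 631.5313 = 9.3730

9.3730


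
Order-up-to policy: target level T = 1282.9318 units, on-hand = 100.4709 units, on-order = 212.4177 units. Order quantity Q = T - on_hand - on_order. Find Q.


Inventory position = OH + OO = 100.4709 + 212.4177 = 312.8886
Q = 1282.9318 - 312.8886 = 970.0432

970.0432 units


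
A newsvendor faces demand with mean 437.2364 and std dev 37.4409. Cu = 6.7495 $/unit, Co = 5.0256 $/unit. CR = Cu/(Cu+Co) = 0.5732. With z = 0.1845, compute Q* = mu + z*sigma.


CR = Cu/(Cu+Co) = 6.7495/(6.7495+5.0256) = 0.5732
z = 0.1845
Q* = 437.2364 + 0.1845 * 37.4409 = 444.1442

444.1442 units


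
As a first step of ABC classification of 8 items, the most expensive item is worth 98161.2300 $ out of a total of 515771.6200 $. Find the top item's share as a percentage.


Top item = 98161.2300
Total = 515771.6200
Percentage = 98161.2300 / 515771.6200 * 100 = 19.0319

19.0319%


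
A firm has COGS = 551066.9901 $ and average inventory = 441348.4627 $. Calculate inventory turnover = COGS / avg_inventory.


Turnover = 551066.9901 / 441348.4627 = 1.2486

1.2486


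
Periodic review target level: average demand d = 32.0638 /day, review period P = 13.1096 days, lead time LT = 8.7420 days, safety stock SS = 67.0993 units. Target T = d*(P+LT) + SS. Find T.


P + LT = 21.8516
d*(P+LT) = 32.0638 * 21.8516 = 700.6453
T = 700.6453 + 67.0993 = 767.7446

767.7446 units


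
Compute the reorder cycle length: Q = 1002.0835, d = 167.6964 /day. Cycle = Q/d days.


Cycle = 1002.0835 / 167.6964 = 5.9756

5.9756 days


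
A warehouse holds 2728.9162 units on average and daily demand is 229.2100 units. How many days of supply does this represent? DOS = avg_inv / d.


DOS = 2728.9162 / 229.2100 = 11.9057

11.9057 days


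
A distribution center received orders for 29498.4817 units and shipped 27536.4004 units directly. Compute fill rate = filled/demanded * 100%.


FR = 27536.4004 / 29498.4817 * 100 = 93.3485

93.3485%


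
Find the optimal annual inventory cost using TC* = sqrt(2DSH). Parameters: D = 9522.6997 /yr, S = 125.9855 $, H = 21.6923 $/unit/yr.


2*D*S*H = 52049462.6845
TC* = sqrt(52049462.6845) = 7214.5314

7214.5314 $/yr


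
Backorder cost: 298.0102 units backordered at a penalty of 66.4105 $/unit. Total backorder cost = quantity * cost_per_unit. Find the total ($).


Total = 298.0102 * 66.4105 = 19791.0064

19791.0064 $


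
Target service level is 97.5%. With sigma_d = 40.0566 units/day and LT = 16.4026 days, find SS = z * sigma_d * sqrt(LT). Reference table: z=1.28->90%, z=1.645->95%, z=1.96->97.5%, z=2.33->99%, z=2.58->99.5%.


From the table, SL = 97.5% corresponds to z = 1.96
sqrt(LT) = sqrt(16.4026) = 4.0500
SS = 1.96 * 40.0566 * 4.0500 = 317.9703

317.9703 units


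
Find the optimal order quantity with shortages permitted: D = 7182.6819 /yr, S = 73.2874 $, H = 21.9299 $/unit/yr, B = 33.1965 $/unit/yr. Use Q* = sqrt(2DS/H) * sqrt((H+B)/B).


sqrt(2DS/H) = 219.1062
sqrt((H+B)/B) = 1.2886
Q* = 219.1062 * 1.2886 = 282.3503

282.3503 units


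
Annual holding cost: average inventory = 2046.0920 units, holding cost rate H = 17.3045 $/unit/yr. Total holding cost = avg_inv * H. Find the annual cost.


Cost = 2046.0920 * 17.3045 = 35406.5990

35406.5990 $/yr


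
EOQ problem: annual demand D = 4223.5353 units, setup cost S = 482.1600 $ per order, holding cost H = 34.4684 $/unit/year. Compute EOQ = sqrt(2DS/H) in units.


2*D*S = 2 * 4223.5353 * 482.1600 = 4072839.5605
2*D*S/H = 118161.5497
EOQ = sqrt(118161.5497) = 343.7463

343.7463 units


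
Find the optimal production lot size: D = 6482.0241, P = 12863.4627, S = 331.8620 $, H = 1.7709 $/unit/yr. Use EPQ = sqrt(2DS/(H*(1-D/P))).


1 - D/P = 1 - 0.5039 = 0.4961
H*(1-D/P) = 0.8785
2DS = 4302274.9637
EPQ = sqrt(4897150.1712) = 2212.9506

2212.9506 units


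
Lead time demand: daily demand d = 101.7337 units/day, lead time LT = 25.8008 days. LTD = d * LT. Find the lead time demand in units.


LTD = 101.7337 * 25.8008 = 2624.8108

2624.8108 units


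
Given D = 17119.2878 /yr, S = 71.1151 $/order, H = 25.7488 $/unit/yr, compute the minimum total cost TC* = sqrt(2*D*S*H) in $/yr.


2*D*S*H = 62695231.1314
TC* = sqrt(62695231.1314) = 7918.0320

7918.0320 $/yr


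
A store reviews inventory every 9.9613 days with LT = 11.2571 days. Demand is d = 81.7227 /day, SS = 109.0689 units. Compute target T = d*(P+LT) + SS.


P + LT = 21.2184
d*(P+LT) = 81.7227 * 21.2184 = 1734.0249
T = 1734.0249 + 109.0689 = 1843.0938

1843.0938 units


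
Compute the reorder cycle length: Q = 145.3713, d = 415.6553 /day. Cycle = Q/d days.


Cycle = 145.3713 / 415.6553 = 0.3497

0.3497 days


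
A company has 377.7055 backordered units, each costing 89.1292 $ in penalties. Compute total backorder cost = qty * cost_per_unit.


Total = 377.7055 * 89.1292 = 33664.5891

33664.5891 $


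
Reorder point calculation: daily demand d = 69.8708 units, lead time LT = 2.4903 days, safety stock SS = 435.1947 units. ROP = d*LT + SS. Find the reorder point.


d*LT = 69.8708 * 2.4903 = 173.9993
ROP = 173.9993 + 435.1947 = 609.1940

609.1940 units


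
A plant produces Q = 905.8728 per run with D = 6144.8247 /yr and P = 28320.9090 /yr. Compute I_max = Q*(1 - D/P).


D/P = 0.2170
1 - D/P = 0.7830
I_max = 905.8728 * 0.7830 = 709.3244

709.3244 units


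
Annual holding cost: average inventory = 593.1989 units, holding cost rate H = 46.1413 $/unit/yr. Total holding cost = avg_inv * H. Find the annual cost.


Cost = 593.1989 * 46.1413 = 27370.9684

27370.9684 $/yr


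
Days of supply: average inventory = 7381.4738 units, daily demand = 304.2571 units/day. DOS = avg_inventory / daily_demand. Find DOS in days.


DOS = 7381.4738 / 304.2571 = 24.2606

24.2606 days


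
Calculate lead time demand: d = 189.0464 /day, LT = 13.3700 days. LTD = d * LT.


LTD = 189.0464 * 13.3700 = 2527.5504

2527.5504 units


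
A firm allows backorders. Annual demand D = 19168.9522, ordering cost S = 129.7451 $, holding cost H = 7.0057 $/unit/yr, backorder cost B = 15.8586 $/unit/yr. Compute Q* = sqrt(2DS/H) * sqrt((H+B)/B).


sqrt(2DS/H) = 842.6241
sqrt((H+B)/B) = 1.2007
Q* = 842.6241 * 1.2007 = 1011.7668

1011.7668 units


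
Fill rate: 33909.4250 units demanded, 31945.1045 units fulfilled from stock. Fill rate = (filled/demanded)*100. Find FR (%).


FR = 31945.1045 / 33909.4250 * 100 = 94.2072

94.2072%


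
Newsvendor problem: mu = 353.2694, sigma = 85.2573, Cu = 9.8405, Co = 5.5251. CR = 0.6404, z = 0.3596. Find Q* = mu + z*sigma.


CR = Cu/(Cu+Co) = 9.8405/(9.8405+5.5251) = 0.6404
z = 0.3596
Q* = 353.2694 + 0.3596 * 85.2573 = 383.9279

383.9279 units


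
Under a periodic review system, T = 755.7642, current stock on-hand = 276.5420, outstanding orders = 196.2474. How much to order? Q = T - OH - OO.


Inventory position = OH + OO = 276.5420 + 196.2474 = 472.7894
Q = 755.7642 - 472.7894 = 282.9748

282.9748 units


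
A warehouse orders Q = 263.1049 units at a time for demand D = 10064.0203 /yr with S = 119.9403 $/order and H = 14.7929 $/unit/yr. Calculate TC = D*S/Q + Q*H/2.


Ordering cost = D*S/Q = 4587.8340
Holding cost = Q*H/2 = 1946.0422
TC = 4587.8340 + 1946.0422 = 6533.8763

6533.8763 $/yr


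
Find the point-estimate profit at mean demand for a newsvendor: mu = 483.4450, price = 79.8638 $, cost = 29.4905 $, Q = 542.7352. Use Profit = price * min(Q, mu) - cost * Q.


Sales at mu = min(542.7352, 483.4450) = 483.4450
Revenue = 79.8638 * 483.4450 = 38609.7548
Total cost = 29.4905 * 542.7352 = 16005.5324
Profit = 38609.7548 - 16005.5324 = 22604.2224

22604.2224 $


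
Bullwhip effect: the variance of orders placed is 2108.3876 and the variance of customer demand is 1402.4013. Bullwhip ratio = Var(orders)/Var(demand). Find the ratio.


BW = 2108.3876 / 1402.4013 = 1.5034

1.5034


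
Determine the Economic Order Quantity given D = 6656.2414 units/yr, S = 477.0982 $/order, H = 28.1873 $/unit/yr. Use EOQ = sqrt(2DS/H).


2*D*S = 2 * 6656.2414 * 477.0982 = 6351361.5814
2*D*S/H = 225327.0651
EOQ = sqrt(225327.0651) = 474.6863

474.6863 units


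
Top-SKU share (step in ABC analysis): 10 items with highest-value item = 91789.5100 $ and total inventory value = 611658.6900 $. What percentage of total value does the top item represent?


Top item = 91789.5100
Total = 611658.6900
Percentage = 91789.5100 / 611658.6900 * 100 = 15.0067

15.0067%


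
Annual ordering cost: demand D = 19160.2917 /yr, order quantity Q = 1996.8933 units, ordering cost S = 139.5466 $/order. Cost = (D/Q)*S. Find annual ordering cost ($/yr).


Number of orders = D/Q = 9.5951
Cost = 9.5951 * 139.5466 = 1338.9566

1338.9566 $/yr


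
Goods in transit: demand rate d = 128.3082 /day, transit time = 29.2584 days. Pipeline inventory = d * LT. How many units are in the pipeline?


Pipeline = 128.3082 * 29.2584 = 3754.0926

3754.0926 units


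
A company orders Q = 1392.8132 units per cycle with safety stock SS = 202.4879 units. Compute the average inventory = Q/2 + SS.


Q/2 = 696.4066
Avg = 696.4066 + 202.4879 = 898.8945

898.8945 units


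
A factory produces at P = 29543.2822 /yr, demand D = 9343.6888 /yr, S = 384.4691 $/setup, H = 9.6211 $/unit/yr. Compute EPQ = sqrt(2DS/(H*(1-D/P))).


1 - D/P = 1 - 0.3163 = 0.6837
H*(1-D/P) = 6.5782
2DS = 7184719.2472
EPQ = sqrt(1092197.5270) = 1045.0825

1045.0825 units


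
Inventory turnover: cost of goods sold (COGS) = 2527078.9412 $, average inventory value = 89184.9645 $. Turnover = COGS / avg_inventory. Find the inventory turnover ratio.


Turnover = 2527078.9412 / 89184.9645 = 28.3353

28.3353


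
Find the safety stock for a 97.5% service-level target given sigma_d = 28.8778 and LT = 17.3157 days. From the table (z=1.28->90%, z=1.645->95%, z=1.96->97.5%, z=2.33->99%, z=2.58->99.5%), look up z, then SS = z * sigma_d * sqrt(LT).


From the table, SL = 97.5% corresponds to z = 1.96
sqrt(LT) = sqrt(17.3157) = 4.1612
SS = 1.96 * 28.8778 * 4.1612 = 235.5267

235.5267 units


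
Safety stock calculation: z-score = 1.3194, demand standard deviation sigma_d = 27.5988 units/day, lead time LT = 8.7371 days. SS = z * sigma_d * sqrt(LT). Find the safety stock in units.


sqrt(LT) = sqrt(8.7371) = 2.9559
SS = 1.3194 * 27.5988 * 2.9559 = 107.6342

107.6342 units


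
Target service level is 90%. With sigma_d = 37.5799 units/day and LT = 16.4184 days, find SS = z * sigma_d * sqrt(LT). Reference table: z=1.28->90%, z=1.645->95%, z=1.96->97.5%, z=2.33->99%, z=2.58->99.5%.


From the table, SL = 90% corresponds to z = 1.28
sqrt(LT) = sqrt(16.4184) = 4.0520
SS = 1.28 * 37.5799 * 4.0520 = 194.9086

194.9086 units


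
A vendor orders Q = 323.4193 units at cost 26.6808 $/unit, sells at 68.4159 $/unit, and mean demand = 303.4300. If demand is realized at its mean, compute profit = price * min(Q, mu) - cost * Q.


Sales at mu = min(323.4193, 303.4300) = 303.4300
Revenue = 68.4159 * 303.4300 = 20759.4365
Total cost = 26.6808 * 323.4193 = 8629.0857
Profit = 20759.4365 - 8629.0857 = 12130.3509

12130.3509 $


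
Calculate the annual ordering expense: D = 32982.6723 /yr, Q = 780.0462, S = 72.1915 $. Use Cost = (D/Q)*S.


Number of orders = D/Q = 42.2830
Cost = 42.2830 * 72.1915 = 3052.4712

3052.4712 $/yr


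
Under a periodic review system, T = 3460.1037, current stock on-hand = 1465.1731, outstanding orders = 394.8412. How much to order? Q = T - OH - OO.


Inventory position = OH + OO = 1465.1731 + 394.8412 = 1860.0143
Q = 3460.1037 - 1860.0143 = 1600.0894

1600.0894 units


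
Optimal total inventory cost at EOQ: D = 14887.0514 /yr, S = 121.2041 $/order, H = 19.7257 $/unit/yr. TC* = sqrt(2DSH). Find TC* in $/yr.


2*D*S*H = 71184988.3673
TC* = sqrt(71184988.3673) = 8437.1197

8437.1197 $/yr


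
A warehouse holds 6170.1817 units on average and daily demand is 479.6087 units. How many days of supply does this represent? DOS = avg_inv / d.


DOS = 6170.1817 / 479.6087 = 12.8650

12.8650 days


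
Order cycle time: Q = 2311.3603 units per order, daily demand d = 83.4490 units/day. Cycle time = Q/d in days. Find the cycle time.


Cycle = 2311.3603 / 83.4490 = 27.6979

27.6979 days


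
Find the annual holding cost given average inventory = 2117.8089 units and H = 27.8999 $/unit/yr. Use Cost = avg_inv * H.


Cost = 2117.8089 * 27.8999 = 59086.6565

59086.6565 $/yr


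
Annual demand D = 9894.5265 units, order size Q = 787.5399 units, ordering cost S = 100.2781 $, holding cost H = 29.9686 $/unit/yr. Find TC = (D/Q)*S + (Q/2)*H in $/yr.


Ordering cost = D*S/Q = 1259.8782
Holding cost = Q*H/2 = 11800.7341
TC = 1259.8782 + 11800.7341 = 13060.6123

13060.6123 $/yr


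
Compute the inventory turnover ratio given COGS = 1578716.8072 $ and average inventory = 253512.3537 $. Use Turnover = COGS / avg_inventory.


Turnover = 1578716.8072 / 253512.3537 = 6.2274

6.2274


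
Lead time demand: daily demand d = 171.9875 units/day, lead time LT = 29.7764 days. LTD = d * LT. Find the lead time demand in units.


LTD = 171.9875 * 29.7764 = 5121.1686

5121.1686 units


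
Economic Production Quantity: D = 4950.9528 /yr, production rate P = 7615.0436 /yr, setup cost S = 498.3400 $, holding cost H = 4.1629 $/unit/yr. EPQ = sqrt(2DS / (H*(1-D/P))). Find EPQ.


1 - D/P = 1 - 0.6502 = 0.3498
H*(1-D/P) = 1.4564
2DS = 4934515.6367
EPQ = sqrt(3388222.5027) = 1840.7125

1840.7125 units


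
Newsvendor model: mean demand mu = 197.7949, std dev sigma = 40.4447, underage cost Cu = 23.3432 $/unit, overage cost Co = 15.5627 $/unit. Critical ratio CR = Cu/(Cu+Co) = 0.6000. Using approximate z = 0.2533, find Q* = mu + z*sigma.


CR = Cu/(Cu+Co) = 23.3432/(23.3432+15.5627) = 0.6000
z = 0.2533
Q* = 197.7949 + 0.2533 * 40.4447 = 208.0395

208.0395 units


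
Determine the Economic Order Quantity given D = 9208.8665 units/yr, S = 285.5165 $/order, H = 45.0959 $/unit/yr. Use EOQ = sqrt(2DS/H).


2*D*S = 2 * 9208.8665 * 285.5165 = 5258566.6641
2*D*S/H = 116608.5312
EOQ = sqrt(116608.5312) = 341.4799

341.4799 units


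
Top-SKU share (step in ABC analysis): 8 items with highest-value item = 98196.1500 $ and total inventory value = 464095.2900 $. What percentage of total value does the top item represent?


Top item = 98196.1500
Total = 464095.2900
Percentage = 98196.1500 / 464095.2900 * 100 = 21.1586

21.1586%


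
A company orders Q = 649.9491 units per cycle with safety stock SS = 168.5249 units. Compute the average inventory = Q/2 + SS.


Q/2 = 324.9746
Avg = 324.9746 + 168.5249 = 493.4995

493.4995 units


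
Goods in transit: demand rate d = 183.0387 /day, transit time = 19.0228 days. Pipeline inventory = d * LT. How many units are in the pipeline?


Pipeline = 183.0387 * 19.0228 = 3481.9086

3481.9086 units


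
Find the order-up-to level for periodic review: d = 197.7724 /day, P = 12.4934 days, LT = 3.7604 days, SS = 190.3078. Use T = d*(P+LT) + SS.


P + LT = 16.2538
d*(P+LT) = 197.7724 * 16.2538 = 3214.5530
T = 3214.5530 + 190.3078 = 3404.8608

3404.8608 units


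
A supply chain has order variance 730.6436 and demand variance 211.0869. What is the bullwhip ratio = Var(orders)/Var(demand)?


BW = 730.6436 / 211.0869 = 3.4613

3.4613


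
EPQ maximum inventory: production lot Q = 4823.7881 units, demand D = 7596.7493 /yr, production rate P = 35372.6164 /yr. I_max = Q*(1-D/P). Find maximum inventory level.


D/P = 0.2148
1 - D/P = 0.7852
I_max = 4823.7881 * 0.7852 = 3787.8142

3787.8142 units


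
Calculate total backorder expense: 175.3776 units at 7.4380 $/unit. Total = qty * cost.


Total = 175.3776 * 7.4380 = 1304.4586

1304.4586 $


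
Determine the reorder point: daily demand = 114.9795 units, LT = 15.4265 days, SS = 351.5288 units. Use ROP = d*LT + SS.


d*LT = 114.9795 * 15.4265 = 1773.7313
ROP = 1773.7313 + 351.5288 = 2125.2601

2125.2601 units


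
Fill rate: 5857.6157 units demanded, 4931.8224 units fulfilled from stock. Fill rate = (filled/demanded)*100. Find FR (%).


FR = 4931.8224 / 5857.6157 * 100 = 84.1950

84.1950%


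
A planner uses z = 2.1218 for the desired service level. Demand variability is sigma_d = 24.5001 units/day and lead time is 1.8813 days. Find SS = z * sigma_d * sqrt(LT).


sqrt(LT) = sqrt(1.8813) = 1.3716
SS = 2.1218 * 24.5001 * 1.3716 = 71.3019

71.3019 units


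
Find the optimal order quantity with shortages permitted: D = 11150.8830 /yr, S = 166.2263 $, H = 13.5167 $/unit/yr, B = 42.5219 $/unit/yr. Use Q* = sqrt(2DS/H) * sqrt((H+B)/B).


sqrt(2DS/H) = 523.7019
sqrt((H+B)/B) = 1.1480
Q* = 523.7019 * 1.1480 = 601.2035

601.2035 units


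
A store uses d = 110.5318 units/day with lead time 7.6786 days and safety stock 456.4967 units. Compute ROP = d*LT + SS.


d*LT = 110.5318 * 7.6786 = 848.7295
ROP = 848.7295 + 456.4967 = 1305.2262

1305.2262 units


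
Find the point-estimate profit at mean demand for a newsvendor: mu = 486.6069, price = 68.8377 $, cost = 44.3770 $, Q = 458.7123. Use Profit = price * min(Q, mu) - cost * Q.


Sales at mu = min(458.7123, 486.6069) = 458.7123
Revenue = 68.8377 * 458.7123 = 31576.6997
Total cost = 44.3770 * 458.7123 = 20356.2757
Profit = 31576.6997 - 20356.2757 = 11220.4240

11220.4240 $


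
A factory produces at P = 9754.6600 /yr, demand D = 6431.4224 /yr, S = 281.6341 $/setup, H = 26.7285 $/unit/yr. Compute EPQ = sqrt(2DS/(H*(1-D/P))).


1 - D/P = 1 - 0.6593 = 0.3407
H*(1-D/P) = 9.1059
2DS = 3622615.7187
EPQ = sqrt(397830.8191) = 630.7383

630.7383 units


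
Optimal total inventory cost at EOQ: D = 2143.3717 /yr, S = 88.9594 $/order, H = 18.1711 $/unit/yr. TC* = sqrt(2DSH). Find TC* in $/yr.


2*D*S*H = 6929478.4960
TC* = sqrt(6929478.4960) = 2632.3903

2632.3903 $/yr


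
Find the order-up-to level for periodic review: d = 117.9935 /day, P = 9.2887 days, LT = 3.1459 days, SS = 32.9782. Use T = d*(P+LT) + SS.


P + LT = 12.4346
d*(P+LT) = 117.9935 * 12.4346 = 1467.2020
T = 1467.2020 + 32.9782 = 1500.1802

1500.1802 units


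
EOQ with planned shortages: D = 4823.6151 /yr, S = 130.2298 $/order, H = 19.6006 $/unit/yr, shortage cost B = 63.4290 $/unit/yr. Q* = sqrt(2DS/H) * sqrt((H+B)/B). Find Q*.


sqrt(2DS/H) = 253.1756
sqrt((H+B)/B) = 1.1441
Q* = 253.1756 * 1.1441 = 289.6639

289.6639 units


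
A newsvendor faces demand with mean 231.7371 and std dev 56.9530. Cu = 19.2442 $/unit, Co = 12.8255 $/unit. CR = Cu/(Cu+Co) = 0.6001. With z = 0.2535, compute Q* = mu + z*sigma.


CR = Cu/(Cu+Co) = 19.2442/(19.2442+12.8255) = 0.6001
z = 0.2535
Q* = 231.7371 + 0.2535 * 56.9530 = 246.1747

246.1747 units


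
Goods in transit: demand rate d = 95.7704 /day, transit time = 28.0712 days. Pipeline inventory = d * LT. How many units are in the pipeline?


Pipeline = 95.7704 * 28.0712 = 2688.3901

2688.3901 units


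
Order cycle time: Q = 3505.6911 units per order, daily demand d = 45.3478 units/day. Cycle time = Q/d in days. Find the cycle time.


Cycle = 3505.6911 / 45.3478 = 77.3068

77.3068 days


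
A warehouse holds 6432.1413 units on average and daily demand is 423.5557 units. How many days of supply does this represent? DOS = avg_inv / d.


DOS = 6432.1413 / 423.5557 = 15.1861

15.1861 days


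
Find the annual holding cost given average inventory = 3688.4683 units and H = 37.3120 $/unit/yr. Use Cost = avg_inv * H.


Cost = 3688.4683 * 37.3120 = 137624.1292

137624.1292 $/yr


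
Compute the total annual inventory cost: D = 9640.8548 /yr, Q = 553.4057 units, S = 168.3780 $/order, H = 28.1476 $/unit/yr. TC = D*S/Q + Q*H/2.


Ordering cost = D*S/Q = 2933.3053
Holding cost = Q*H/2 = 7788.5211
TC = 2933.3053 + 7788.5211 = 10721.8264

10721.8264 $/yr


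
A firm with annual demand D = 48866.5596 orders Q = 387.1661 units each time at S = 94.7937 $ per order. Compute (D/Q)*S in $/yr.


Number of orders = D/Q = 126.2160
Cost = 126.2160 * 94.7937 = 11964.4824

11964.4824 $/yr


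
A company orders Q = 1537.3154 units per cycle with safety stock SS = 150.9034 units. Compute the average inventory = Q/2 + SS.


Q/2 = 768.6577
Avg = 768.6577 + 150.9034 = 919.5611

919.5611 units


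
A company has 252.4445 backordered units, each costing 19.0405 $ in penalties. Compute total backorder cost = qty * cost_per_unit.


Total = 252.4445 * 19.0405 = 4806.6695

4806.6695 $


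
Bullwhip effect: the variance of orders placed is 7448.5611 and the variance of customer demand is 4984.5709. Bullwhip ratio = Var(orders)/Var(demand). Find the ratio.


BW = 7448.5611 / 4984.5709 = 1.4943

1.4943


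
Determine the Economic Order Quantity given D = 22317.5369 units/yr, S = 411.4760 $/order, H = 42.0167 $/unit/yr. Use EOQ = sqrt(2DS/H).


2*D*S = 2 * 22317.5369 * 411.4760 = 18366261.6269
2*D*S/H = 437118.1370
EOQ = sqrt(437118.1370) = 661.1491

661.1491 units


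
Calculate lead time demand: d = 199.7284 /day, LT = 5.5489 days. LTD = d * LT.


LTD = 199.7284 * 5.5489 = 1108.2729

1108.2729 units


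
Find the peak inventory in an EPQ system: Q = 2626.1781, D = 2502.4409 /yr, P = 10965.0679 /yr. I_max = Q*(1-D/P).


D/P = 0.2282
1 - D/P = 0.7718
I_max = 2626.1781 * 0.7718 = 2026.8334

2026.8334 units


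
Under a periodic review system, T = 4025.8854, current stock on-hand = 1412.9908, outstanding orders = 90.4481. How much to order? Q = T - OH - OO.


Inventory position = OH + OO = 1412.9908 + 90.4481 = 1503.4389
Q = 4025.8854 - 1503.4389 = 2522.4465

2522.4465 units


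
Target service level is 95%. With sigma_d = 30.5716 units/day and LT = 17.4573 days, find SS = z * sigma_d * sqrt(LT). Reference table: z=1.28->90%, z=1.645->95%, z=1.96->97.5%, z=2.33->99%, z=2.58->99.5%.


From the table, SL = 95% corresponds to z = 1.645
sqrt(LT) = sqrt(17.4573) = 4.1782
SS = 1.645 * 30.5716 * 4.1782 = 210.1225

210.1225 units


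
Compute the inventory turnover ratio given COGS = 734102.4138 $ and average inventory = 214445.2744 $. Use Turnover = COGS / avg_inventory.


Turnover = 734102.4138 / 214445.2744 = 3.4233

3.4233


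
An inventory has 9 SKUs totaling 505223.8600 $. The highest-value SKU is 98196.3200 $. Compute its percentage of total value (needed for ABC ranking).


Top item = 98196.3200
Total = 505223.8600
Percentage = 98196.3200 / 505223.8600 * 100 = 19.4362

19.4362%


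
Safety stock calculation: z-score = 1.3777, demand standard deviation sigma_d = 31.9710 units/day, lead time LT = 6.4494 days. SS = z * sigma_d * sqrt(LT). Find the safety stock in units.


sqrt(LT) = sqrt(6.4494) = 2.5396
SS = 1.3777 * 31.9710 * 2.5396 = 111.8589

111.8589 units


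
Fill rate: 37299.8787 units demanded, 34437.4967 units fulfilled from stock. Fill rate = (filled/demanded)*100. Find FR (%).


FR = 34437.4967 / 37299.8787 * 100 = 92.3260

92.3260%


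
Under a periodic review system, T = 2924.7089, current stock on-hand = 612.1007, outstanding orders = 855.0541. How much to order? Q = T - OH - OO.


Inventory position = OH + OO = 612.1007 + 855.0541 = 1467.1548
Q = 2924.7089 - 1467.1548 = 1457.5541

1457.5541 units


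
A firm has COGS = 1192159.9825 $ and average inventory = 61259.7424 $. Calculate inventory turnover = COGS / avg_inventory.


Turnover = 1192159.9825 / 61259.7424 = 19.4607

19.4607


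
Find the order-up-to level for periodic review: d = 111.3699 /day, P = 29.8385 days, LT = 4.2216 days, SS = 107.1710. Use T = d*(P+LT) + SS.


P + LT = 34.0601
d*(P+LT) = 111.3699 * 34.0601 = 3793.2699
T = 3793.2699 + 107.1710 = 3900.4409

3900.4409 units


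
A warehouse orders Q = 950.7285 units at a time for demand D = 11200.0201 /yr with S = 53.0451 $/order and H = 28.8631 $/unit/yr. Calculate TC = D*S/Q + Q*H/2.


Ordering cost = D*S/Q = 624.8957
Holding cost = Q*H/2 = 13720.4859
TC = 624.8957 + 13720.4859 = 14345.3816

14345.3816 $/yr


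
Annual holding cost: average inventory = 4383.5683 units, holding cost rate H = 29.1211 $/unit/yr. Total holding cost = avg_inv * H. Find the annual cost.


Cost = 4383.5683 * 29.1211 = 127654.3308

127654.3308 $/yr


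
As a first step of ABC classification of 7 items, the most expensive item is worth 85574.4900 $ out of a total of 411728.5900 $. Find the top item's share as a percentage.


Top item = 85574.4900
Total = 411728.5900
Percentage = 85574.4900 / 411728.5900 * 100 = 20.7842

20.7842%
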